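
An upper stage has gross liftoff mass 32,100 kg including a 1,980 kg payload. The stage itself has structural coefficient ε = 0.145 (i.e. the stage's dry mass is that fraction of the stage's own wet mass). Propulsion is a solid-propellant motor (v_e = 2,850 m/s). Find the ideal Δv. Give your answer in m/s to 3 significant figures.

Stage wet mass = m₀ − payload = 32,100 − 1,980 = 30,120 kg.
Stage dry mass = ε × stage wet mass = 0.145 × 30,120 = 4,367.4 kg.
Burnout mass m_f = stage dry + payload = 4,367.4 + 1,980 = 6,347.4 kg.
From the ideal rocket equation, Δv = v_e · ln(32,100/6,347.4) = 2850.0 × ln(5.057) = 2850.0 × 1.6208 ≈ 4619 m/s.

Δv ≈ 4620 m/s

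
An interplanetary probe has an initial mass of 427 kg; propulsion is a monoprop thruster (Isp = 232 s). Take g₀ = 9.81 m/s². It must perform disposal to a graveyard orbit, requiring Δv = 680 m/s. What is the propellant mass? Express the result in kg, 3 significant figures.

v_e = Isp · g₀ = 232 × 9.81 = 2275.9 m/s.
Rocket equation: m₀/m_f = exp(Δv / v_e) = exp(680 / 2275.9) = exp(0.2988) = 1.3482.
m_f = 427 / 1.3482 = 316.719 kg, so propellant = m₀ − m_f = 427 − 316.719 = 110.281 kg.

propellant mass ≈ 110 kg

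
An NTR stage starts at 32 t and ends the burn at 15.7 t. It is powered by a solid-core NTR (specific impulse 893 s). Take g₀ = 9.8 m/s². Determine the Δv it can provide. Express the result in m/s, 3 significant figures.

v_e = Isp · g₀ = 893 × 9.8 = 8751.4 m/s.
Δv = v_e · ln(m₀/m_f) = 8751.4 × ln(2.038) = 8751.4 × 0.7121 ≈ 6231.7 m/s.

Δv ≈ 6230 m/s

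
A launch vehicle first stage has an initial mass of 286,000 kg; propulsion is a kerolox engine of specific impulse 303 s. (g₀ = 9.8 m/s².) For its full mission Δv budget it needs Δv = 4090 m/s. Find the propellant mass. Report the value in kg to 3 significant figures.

v_e = Isp · g₀ = 303 × 9.8 = 2969.4 m/s.
Rocket equation: m₀/m_f = exp(Δv / v_e) = exp(4090 / 2969.4) = exp(1.3774) = 3.9645.
m_f = 286,000 / 3.9645 = 72,140.2 kg, so propellant = m₀ − m_f = 286,000 − 72,140.2 = 213,859.8 kg.

propellant mass ≈ 214000 kg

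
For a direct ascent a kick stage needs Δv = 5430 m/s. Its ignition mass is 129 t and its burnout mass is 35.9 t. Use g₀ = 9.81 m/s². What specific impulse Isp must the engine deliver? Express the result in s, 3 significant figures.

ln(m₀/m_f) = ln(129000/35900) = ln(3.593) = 1.2791.
Rocket equation: v_e = Δv / ln(m₀/m_f) = 5430 / 1.2791 = 4245.3 m/s.
Isp = v_e / g₀ = 4245.3 / 9.81 = 432.7 s.

Isp ≈ 433 s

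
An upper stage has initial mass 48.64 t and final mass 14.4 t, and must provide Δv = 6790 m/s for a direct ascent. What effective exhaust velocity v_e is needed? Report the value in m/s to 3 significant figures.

v_e ≈ 5580 m/s

ln(m₀/m_f) = ln(48640/14400) = ln(3.378) = 1.2172.
Using Δv = v_e ln(m₀/m_f): v_e = Δv / ln(m₀/m_f) = 6790 / 1.2172 = 5578.3 m/s.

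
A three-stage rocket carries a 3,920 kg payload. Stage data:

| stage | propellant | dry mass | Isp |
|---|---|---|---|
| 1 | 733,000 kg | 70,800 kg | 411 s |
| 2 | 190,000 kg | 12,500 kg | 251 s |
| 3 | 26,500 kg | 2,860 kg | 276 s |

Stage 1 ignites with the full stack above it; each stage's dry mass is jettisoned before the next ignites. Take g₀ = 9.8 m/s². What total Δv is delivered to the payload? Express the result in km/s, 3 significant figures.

Ignition mass of stage 1 = 733,000+70,800 + 190,000+12,500 + 26,500+2,860 + 3,920 = 1,039,580 kg.
Stage 1: m₀ = 1,039,580 kg, m_f = 1,039,580 − 733,000 = 306,580 kg; Δv = 411×9.8×ln(3.391) = 4027.8×1.2211 ≈ 4918 m/s.
Stage 2: m₀ = 235,780 kg, m_f = 235,780 − 190,000 = 45,780 kg; Δv = 251×9.8×ln(5.15) = 2459.8×1.6391 ≈ 4032 m/s.
Stage 3: m₀ = 33,280 kg, m_f = 33,280 − 26,500 = 6,780 kg; Δv = 276×9.8×ln(4.909) = 2704.8×1.5910 ≈ 4303 m/s.
Total Δv = 4918 + 4032 + 4303 = 13253 m/s.

Δv ≈ 13.3 km/s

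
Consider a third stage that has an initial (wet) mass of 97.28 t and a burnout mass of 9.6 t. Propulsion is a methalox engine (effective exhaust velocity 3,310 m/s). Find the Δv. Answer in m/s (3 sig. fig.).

Δv ≈ 7670 m/s

By the Tsiolkovsky rocket equation, Δv = v_e · ln(m₀/m_f) = 3310.0 × ln(10.13) = 3310.0 × 2.3158 ≈ 7665.4 m/s.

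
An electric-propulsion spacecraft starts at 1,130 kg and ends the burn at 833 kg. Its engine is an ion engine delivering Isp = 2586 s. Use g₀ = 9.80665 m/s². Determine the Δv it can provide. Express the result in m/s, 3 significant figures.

v_e = Isp · g₀ = 2586 × 9.80665 = 25360.0 m/s.
Rocket equation: Δv = v_e · ln(m₀/m_f) = 25360.0 × ln(1.357) = 25360.0 × 0.3049 ≈ 7733.3 m/s.

Δv ≈ 7730 m/s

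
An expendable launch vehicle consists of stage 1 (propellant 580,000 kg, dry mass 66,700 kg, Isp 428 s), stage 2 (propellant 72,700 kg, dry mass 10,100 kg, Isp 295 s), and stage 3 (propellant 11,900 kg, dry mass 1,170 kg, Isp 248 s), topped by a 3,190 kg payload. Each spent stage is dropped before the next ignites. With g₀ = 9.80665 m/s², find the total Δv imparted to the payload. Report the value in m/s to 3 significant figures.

Δv ≈ 13300 m/s

Ignition mass of stage 1 = 580,000+66,700 + 72,700+10,100 + 11,900+1,170 + 3,190 = 745,760 kg.
Stage 1: m₀ = 745,760 kg, m_f = 745,760 − 580,000 = 165,760 kg; Δv = 428×9.80665×ln(4.499) = 4197.2×1.5039 ≈ 6312 m/s.
Stage 2: m₀ = 99,060 kg, m_f = 99,060 − 72,700 = 26,360 kg; Δv = 295×9.80665×ln(3.758) = 2893.0×1.3239 ≈ 3830 m/s.
Stage 3: m₀ = 16,260 kg, m_f = 16,260 − 11,900 = 4,360 kg; Δv = 248×9.80665×ln(3.729) = 2432.0×1.3162 ≈ 3201 m/s.
Total Δv = 6312 + 3830 + 3201 = 13343 m/s.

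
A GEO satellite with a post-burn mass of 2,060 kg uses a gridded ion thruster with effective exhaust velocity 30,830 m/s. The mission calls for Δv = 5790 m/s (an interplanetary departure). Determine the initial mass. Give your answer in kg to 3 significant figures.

initial mass ≈ 2490 kg

m₀/m_f = exp(Δv / v_e) = exp(5790 / 30830.0) = exp(0.1878) = 1.2066.
m₀ = m_f × 1.2066 = 2,060 × 1.2066 = 2,485.6 kg.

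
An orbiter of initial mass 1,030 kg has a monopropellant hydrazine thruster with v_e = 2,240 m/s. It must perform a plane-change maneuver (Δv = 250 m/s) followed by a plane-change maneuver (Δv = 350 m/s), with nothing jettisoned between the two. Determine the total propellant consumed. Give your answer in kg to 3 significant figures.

total propellant consumed ≈ 242 kg

After the first burn: m = 1030 × exp(−250/2240.0) = 1030 × 0.89440 = 921.232 kg.
After the second burn: m = 921.232 × exp(−350/2240.0) = 921.232 × 0.85535 = 787.976 kg.
Total propellant = m₀ − m_final = 1030 − 787.976 = 242.024 kg.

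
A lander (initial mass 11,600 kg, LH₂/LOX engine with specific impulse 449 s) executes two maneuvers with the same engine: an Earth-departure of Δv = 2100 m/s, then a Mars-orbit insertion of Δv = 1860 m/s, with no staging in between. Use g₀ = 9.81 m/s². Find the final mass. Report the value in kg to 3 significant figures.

v_e = Isp · g₀ = 449 × 9.81 = 4404.7 m/s.
After the first burn: m = 11600 × exp(−2100/4404.7) = 11600 × 0.62079 = 7,201.16 kg.
After the second burn: m = 7,201.16 × exp(−1860/4404.7) = 7,201.16 × 0.65555 = 4,720.72 kg.

final mass ≈ 4720 kg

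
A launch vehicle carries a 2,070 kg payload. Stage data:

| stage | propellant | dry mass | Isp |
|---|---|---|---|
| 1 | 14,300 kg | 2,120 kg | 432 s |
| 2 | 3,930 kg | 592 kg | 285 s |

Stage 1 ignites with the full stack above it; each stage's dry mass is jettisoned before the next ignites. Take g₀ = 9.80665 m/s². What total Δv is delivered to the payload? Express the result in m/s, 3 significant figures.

Ignition mass of stage 1 = 14,300+2,120 + 3,930+592 + 2,070 = 23,012 kg.
Stage 1: m₀ = 23,012 kg, m_f = 23,012 − 14,300 = 8,712 kg; Δv = 432×9.80665×ln(2.641) = 4236.5×0.9713 ≈ 4115 m/s.
Stage 2: m₀ = 6,592 kg, m_f = 6,592 − 3,930 = 2,662 kg; Δv = 285×9.80665×ln(2.476) = 2794.9×0.9068 ≈ 2534 m/s.
Total Δv = 4115 + 2534 = 6649 m/s.

Δv ≈ 6650 m/s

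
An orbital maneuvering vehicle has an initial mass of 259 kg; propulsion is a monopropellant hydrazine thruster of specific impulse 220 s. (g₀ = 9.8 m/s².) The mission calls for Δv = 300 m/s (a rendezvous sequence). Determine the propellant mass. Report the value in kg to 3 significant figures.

propellant mass ≈ 33.6 kg

v_e = Isp · g₀ = 220 × 9.8 = 2156.0 m/s.
From the ideal rocket equation, m₀/m_f = exp(Δv / v_e) = exp(300 / 2156.0) = exp(0.1391) = 1.1493.
m_f = 259 / 1.1493 = 225.355 kg, so propellant = m₀ − m_f = 259 − 225.355 = 33.645 kg.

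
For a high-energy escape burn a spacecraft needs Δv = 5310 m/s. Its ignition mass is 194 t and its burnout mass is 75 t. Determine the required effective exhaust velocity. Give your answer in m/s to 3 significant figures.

v_e ≈ 5590 m/s

ln(m₀/m_f) = ln(194000/75000) = ln(2.587) = 0.9504.
From the ideal rocket equation, v_e = Δv / ln(m₀/m_f) = 5310 / 0.9504 = 5587.3 m/s.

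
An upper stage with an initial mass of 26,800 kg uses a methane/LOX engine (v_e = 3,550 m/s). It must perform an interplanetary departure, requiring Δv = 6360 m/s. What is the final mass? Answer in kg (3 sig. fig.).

final mass ≈ 4470 kg

Using Δv = v_e ln(m₀/m_f): m₀/m_f = exp(Δv / v_e) = exp(6360 / 3550.0) = exp(1.7915) = 5.9987.
m_f = m₀ / 5.9987 = 26,800 / 5.9987 = 4,467.63 kg.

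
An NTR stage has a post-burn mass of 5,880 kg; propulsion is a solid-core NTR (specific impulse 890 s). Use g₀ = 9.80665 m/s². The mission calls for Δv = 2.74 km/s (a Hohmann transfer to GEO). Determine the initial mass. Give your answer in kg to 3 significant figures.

v_e = Isp · g₀ = 890 × 9.80665 = 8727.9 m/s.
Using Δv = v_e ln(m₀/m_f): m₀/m_f = exp(Δv / v_e) = exp(2740 / 8727.9) = exp(0.3139) = 1.3688.
m₀ = m_f × 1.3688 = 5,880 × 1.3688 = 8,048.54 kg.

initial mass ≈ 8050 kg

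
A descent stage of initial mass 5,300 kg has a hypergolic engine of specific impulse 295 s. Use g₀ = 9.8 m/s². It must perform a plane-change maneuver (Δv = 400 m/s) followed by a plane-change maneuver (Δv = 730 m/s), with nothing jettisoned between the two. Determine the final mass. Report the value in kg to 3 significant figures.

final mass ≈ 3590 kg

v_e = Isp · g₀ = 295 × 9.8 = 2891.0 m/s.
After the first burn: m = 5300 × exp(−400/2891.0) = 5300 × 0.87078 = 4,615.13 kg.
After the second burn: m = 4,615.13 × exp(−730/2891.0) = 4,615.13 × 0.77685 = 3,585.26 kg.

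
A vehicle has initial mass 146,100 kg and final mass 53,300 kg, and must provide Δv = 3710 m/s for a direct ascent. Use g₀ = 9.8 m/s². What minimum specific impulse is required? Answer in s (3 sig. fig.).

Isp ≈ 375 s

ln(m₀/m_f) = ln(146100/53300) = ln(2.741) = 1.0084.
v_e = Δv / ln(m₀/m_f) = 3710 / 1.0084 = 3679.3 m/s.
Isp = v_e / g₀ = 3679.3 / 9.8 = 375.4 s.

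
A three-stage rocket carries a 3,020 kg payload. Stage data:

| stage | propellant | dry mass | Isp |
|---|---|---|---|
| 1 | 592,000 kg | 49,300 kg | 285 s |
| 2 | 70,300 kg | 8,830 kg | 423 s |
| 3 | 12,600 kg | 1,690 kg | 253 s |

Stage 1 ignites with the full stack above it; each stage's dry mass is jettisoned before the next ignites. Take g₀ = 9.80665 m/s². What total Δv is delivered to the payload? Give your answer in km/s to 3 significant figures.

Ignition mass of stage 1 = 592,000+49,300 + 70,300+8,830 + 12,600+1,690 + 3,020 = 737,740 kg.
Stage 1: m₀ = 737,740 kg, m_f = 737,740 − 592,000 = 145,740 kg; Δv = 285×9.80665×ln(5.062) = 2794.9×1.6218 ≈ 4533 m/s.
Stage 2: m₀ = 96,440 kg, m_f = 96,440 − 70,300 = 26,140 kg; Δv = 423×9.80665×ln(3.689) = 4148.2×1.3055 ≈ 5415 m/s.
Stage 3: m₀ = 17,310 kg, m_f = 17,310 − 12,600 = 4,710 kg; Δv = 253×9.80665×ln(3.675) = 2481.1×1.3016 ≈ 3229 m/s.
Total Δv = 4533 + 5415 + 3229 = 13177 m/s.

Δv ≈ 13.2 km/s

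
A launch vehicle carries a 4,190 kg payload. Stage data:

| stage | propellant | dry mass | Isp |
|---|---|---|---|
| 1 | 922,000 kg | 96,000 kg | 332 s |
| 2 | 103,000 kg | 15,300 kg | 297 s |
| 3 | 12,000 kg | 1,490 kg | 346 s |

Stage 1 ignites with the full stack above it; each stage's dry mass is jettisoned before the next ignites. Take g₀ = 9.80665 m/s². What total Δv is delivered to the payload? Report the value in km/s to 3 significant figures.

Δv ≈ 13.2 km/s

Ignition mass of stage 1 = 922,000+96,000 + 103,000+15,300 + 12,000+1,490 + 4,190 = 1,153,980 kg.
Stage 1: m₀ = 1,153,980 kg, m_f = 1,153,980 − 922,000 = 231,980 kg; Δv = 332×9.80665×ln(4.974) = 3255.8×1.6043 ≈ 5223 m/s.
Stage 2: m₀ = 135,980 kg, m_f = 135,980 − 103,000 = 32,980 kg; Δv = 297×9.80665×ln(4.123) = 2912.6×1.4166 ≈ 4126 m/s.
Stage 3: m₀ = 17,680 kg, m_f = 17,680 − 12,000 = 5,680 kg; Δv = 346×9.80665×ln(3.113) = 3393.1×1.1355 ≈ 3853 m/s.
Total Δv = 5223 + 4126 + 3853 = 13202 m/s.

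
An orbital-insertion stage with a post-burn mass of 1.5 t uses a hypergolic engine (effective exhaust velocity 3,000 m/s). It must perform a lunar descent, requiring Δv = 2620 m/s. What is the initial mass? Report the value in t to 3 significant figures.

initial mass ≈ 3.59 t

m₀/m_f = exp(Δv / v_e) = exp(2620 / 3000.0) = exp(0.8733) = 2.3949.
m₀ = m_f × 2.3949 = 1.5 × 2.3949 = 3.59235 t.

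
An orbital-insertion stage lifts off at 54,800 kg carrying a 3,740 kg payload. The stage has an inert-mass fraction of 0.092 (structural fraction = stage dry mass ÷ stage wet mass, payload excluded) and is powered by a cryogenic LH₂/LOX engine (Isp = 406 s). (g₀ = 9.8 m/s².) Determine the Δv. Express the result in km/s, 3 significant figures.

Stage wet mass = m₀ − payload = 54,800 − 3,740 = 51,060 kg.
Stage dry mass = ε × stage wet mass = 0.092 × 51,060 = 4,697.52 kg.
Burnout mass m_f = stage dry + payload = 4,697.52 + 3,740 = 8,437.52 kg.
v_e = Isp · g₀ = 406 × 9.8 = 3978.8 m/s.
Δv = v_e · ln(54,800/8,437.52) = 3978.8 × ln(6.495) = 3978.8 × 1.8710 ≈ 7444 m/s.

Δv ≈ 7.44 km/s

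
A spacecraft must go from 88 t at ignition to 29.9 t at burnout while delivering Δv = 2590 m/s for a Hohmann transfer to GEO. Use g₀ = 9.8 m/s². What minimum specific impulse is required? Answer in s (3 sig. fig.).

Isp ≈ 245 s

ln(m₀/m_f) = ln(88000/29900) = ln(2.943) = 1.0795.
By the Tsiolkovsky rocket equation, v_e = Δv / ln(m₀/m_f) = 2590 / 1.0795 = 2399.3 m/s.
Isp = v_e / g₀ = 2399.3 / 9.8 = 244.8 s.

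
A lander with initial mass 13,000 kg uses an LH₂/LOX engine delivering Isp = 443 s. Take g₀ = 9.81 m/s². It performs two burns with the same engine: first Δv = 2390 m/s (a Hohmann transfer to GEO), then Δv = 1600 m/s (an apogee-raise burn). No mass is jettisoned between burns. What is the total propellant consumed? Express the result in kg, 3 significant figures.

total propellant consumed ≈ 7810 kg

v_e = Isp · g₀ = 443 × 9.81 = 4345.8 m/s.
After the first burn: m = 13000 × exp(−2390/4345.8) = 13000 × 0.57698 = 7,500.74 kg.
After the second burn: m = 7,500.74 × exp(−1600/4345.8) = 7,500.74 × 0.69200 = 5,190.51 kg.
Total propellant = m₀ − m_final = 13000 − 5,190.51 = 7,809.49 kg.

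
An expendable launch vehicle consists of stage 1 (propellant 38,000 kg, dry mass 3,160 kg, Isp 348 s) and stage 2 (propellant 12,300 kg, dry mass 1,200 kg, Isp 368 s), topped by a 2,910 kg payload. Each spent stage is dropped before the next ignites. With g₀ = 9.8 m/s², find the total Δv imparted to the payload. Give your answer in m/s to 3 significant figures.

Δv ≈ 8670 m/s

Ignition mass of stage 1 = 38,000+3,160 + 12,300+1,200 + 2,910 = 57,570 kg.
Stage 1: m₀ = 57,570 kg, m_f = 57,570 − 38,000 = 19,570 kg; Δv = 348×9.8×ln(2.942) = 3410.4×1.0790 ≈ 3680 m/s.
Stage 2: m₀ = 16,410 kg, m_f = 16,410 − 12,300 = 4,110 kg; Δv = 368×9.8×ln(3.993) = 3606.4×1.3845 ≈ 4993 m/s.
Total Δv = 3680 + 4993 = 8673 m/s.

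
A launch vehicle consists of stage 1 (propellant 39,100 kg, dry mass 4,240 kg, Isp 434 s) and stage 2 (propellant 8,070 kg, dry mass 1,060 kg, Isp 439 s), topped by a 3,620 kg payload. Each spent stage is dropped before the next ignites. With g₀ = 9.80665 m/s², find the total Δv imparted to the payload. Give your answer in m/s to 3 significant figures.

Ignition mass of stage 1 = 39,100+4,240 + 8,070+1,060 + 3,620 = 56,090 kg.
Stage 1: m₀ = 56,090 kg, m_f = 56,090 − 39,100 = 16,990 kg; Δv = 434×9.80665×ln(3.301) = 4256.1×1.1943 ≈ 5083 m/s.
Stage 2: m₀ = 12,750 kg, m_f = 12,750 − 8,070 = 4,680 kg; Δv = 439×9.80665×ln(2.724) = 4305.1×1.0022 ≈ 4315 m/s.
Total Δv = 5083 + 4315 = 9398 m/s.

Δv ≈ 9400 m/s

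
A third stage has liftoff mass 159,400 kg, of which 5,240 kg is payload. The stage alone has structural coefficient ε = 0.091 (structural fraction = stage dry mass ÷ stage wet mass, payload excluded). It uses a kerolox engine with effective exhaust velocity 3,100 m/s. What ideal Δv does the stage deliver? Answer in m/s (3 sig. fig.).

Δv ≈ 6550 m/s

Stage wet mass = m₀ − payload = 159,400 − 5,240 = 154,160 kg.
Stage dry mass = ε × stage wet mass = 0.091 × 154,160 = 14,028.6 kg.
Burnout mass m_f = stage dry + payload = 14,028.6 + 5,240 = 19,268.6 kg.
From the ideal rocket equation, Δv = v_e · ln(159,400/19,268.6) = 3100.0 × ln(8.273) = 3100.0 × 2.1129 ≈ 6550 m/s.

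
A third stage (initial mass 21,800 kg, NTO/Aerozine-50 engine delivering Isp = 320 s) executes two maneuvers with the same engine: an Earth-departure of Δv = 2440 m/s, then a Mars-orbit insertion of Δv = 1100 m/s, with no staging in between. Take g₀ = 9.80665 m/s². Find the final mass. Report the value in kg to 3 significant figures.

v_e = Isp · g₀ = 320 × 9.80665 = 3138.1 m/s.
After the first burn: m = 21800 × exp(−2440/3138.1) = 21800 × 0.45954 = 10,018 kg.
After the second burn: m = 10,018 × exp(−1100/3138.1) = 10,018 × 0.70432 = 7,055.88 kg.

final mass ≈ 7060 kg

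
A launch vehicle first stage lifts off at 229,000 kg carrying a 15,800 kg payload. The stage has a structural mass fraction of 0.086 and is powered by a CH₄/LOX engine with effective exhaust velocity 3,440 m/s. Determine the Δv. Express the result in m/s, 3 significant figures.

Stage wet mass = m₀ − payload = 229,000 − 15,800 = 213,200 kg.
Stage dry mass = ε × stage wet mass = 0.086 × 213,200 = 18,335.2 kg.
Burnout mass m_f = stage dry + payload = 18,335.2 + 15,800 = 34,135.2 kg.
Δv = v_e · ln(229,000/34,135.2) = 3440.0 × ln(6.709) = 3440.0 × 1.9034 ≈ 6548 m/s.

Δv ≈ 6550 m/s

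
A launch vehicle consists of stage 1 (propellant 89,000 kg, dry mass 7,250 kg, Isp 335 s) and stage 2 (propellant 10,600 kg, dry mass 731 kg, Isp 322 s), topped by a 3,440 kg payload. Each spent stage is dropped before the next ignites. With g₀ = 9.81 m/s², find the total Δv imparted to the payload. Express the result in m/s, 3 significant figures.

Ignition mass of stage 1 = 89,000+7,250 + 10,600+731 + 3,440 = 111,021 kg.
Stage 1: m₀ = 111,021 kg, m_f = 111,021 − 89,000 = 22,021 kg; Δv = 335×9.81×ln(5.042) = 3286.4×1.6177 ≈ 5316 m/s.
Stage 2: m₀ = 14,771 kg, m_f = 14,771 − 10,600 = 4,171 kg; Δv = 322×9.81×ln(3.541) = 3158.8×1.2645 ≈ 3994 m/s.
Total Δv = 5316 + 3994 = 9310 m/s.

Δv ≈ 9310 m/s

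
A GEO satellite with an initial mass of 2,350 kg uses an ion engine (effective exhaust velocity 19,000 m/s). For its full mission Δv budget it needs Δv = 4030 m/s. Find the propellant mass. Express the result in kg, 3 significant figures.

propellant mass ≈ 449 kg

m₀/m_f = exp(Δv / v_e) = exp(4030 / 19000.0) = exp(0.2121) = 1.2363.
m_f = 2,350 / 1.2363 = 1,900.83 kg, so propellant = m₀ − m_f = 2,350 − 1,900.83 = 449.17 kg.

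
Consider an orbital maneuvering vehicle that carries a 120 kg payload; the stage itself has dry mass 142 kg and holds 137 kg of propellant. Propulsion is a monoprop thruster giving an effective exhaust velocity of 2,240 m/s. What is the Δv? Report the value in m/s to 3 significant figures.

m₀ = payload + dry + propellant = 120 + 142 + 137 = 399 kg.
m_f = payload + dry = 120 + 142 = 262 kg.
Δv = v_e · ln(m₀/m_f) = 2240.0 × ln(1.523) = 2240.0 × 0.4206 ≈ 942.2 m/s.

Δv ≈ 942 m/s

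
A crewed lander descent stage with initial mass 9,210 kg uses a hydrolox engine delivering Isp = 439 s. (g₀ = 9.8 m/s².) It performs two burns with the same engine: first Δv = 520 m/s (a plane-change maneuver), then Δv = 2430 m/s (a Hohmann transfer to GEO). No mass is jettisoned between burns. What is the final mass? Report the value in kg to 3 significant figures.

v_e = Isp · g₀ = 439 × 9.8 = 4302.2 m/s.
After the first burn: m = 9210 × exp(−520/4302.2) = 9210 × 0.88615 = 8,161.44 kg.
After the second burn: m = 8,161.44 × exp(−2430/4302.2) = 8,161.44 × 0.56846 = 4,639.45 kg.

final mass ≈ 4640 kg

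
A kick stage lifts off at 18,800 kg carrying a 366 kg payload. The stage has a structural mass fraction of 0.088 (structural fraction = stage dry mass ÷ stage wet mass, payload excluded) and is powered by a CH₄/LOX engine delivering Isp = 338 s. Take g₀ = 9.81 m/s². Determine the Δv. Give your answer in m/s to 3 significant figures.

Stage wet mass = m₀ − payload = 18,800 − 366 = 18,434 kg.
Stage dry mass = ε × stage wet mass = 0.088 × 18,434 = 1,622.19 kg.
Burnout mass m_f = stage dry + payload = 1,622.19 + 366 = 1,988.19 kg.
v_e = Isp · g₀ = 338 × 9.81 = 3315.8 m/s.
Δv = v_e · ln(18,800/1,988.19) = 3315.8 × ln(9.456) = 3315.8 × 2.2466 ≈ 7449 m/s.

Δv ≈ 7450 m/s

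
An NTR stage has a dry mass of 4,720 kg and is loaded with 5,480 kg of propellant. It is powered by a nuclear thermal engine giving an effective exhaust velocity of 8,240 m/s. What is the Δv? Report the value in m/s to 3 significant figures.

m₀ = m_dry + m_prop = 4,720 + 5,480 = 10,200 kg.
Δv = v_e · ln(m₀/m_f) = 8240.0 × ln(2.161) = 8240.0 × 0.7706 ≈ 6349.6 m/s.

Δv ≈ 6350 m/s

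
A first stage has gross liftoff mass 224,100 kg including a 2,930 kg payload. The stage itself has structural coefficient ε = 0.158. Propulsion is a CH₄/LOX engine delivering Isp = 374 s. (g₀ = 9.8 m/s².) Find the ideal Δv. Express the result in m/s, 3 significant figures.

Δv ≈ 6520 m/s

Stage wet mass = m₀ − payload = 224,100 − 2,930 = 221,170 kg.
Stage dry mass = ε × stage wet mass = 0.158 × 221,170 = 34,944.9 kg.
Burnout mass m_f = stage dry + payload = 34,944.9 + 2,930 = 37,874.9 kg.
v_e = Isp · g₀ = 374 × 9.8 = 3665.2 m/s.
By the Tsiolkovsky rocket equation, Δv = v_e · ln(224,100/37,874.9) = 3665.2 × ln(5.917) = 3665.2 × 1.7778 ≈ 6516 m/s.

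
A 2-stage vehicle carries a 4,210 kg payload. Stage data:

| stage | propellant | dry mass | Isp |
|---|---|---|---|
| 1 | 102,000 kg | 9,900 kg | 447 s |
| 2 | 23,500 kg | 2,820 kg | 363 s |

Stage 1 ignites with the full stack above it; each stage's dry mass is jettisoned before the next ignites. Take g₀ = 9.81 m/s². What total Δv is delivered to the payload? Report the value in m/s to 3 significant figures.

Δv ≈ 10800 m/s

Ignition mass of stage 1 = 102,000+9,900 + 23,500+2,820 + 4,210 = 142,430 kg.
Stage 1: m₀ = 142,430 kg, m_f = 142,430 − 102,000 = 40,430 kg; Δv = 447×9.81×ln(3.523) = 4385.1×1.2593 ≈ 5522 m/s.
Stage 2: m₀ = 30,530 kg, m_f = 30,530 − 23,500 = 7,030 kg; Δv = 363×9.81×ln(4.343) = 3561.0×1.4685 ≈ 5229 m/s.
Total Δv = 5522 + 5229 = 10751 m/s.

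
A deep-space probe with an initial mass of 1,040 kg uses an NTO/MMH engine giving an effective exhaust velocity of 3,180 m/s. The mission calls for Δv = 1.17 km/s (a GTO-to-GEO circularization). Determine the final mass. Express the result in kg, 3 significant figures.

From the ideal rocket equation, m₀/m_f = exp(Δv / v_e) = exp(1170 / 3180.0) = exp(0.3679) = 1.4447.
m_f = m₀ / 1.4447 = 1,040 / 1.4447 = 719.873 kg.

final mass ≈ 720 kg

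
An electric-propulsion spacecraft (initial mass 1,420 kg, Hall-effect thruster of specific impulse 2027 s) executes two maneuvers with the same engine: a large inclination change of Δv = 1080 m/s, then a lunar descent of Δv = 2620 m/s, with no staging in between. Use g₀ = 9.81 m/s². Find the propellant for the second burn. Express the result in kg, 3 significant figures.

propellant for the second burn ≈ 166 kg

v_e = Isp · g₀ = 2027 × 9.81 = 19884.9 m/s.
After the first burn: m = 1420 × exp(−1080/19884.9) = 1420 × 0.94714 = 1,344.94 kg.
After the second burn: m = 1,344.94 × exp(−2620/19884.9) = 1,344.94 × 0.87655 = 1,178.91 kg.
Second-burn propellant = 1,344.94 − 1,178.91 = 166.03 kg.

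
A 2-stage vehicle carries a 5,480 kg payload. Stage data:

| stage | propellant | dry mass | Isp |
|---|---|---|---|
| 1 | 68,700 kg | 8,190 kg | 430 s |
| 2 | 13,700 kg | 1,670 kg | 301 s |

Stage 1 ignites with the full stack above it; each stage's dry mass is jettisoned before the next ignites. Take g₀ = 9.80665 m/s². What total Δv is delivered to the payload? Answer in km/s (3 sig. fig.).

Ignition mass of stage 1 = 68,700+8,190 + 13,700+1,670 + 5,480 = 97,740 kg.
Stage 1: m₀ = 97,740 kg, m_f = 97,740 − 68,700 = 29,040 kg; Δv = 430×9.80665×ln(3.366) = 4216.9×1.2136 ≈ 5118 m/s.
Stage 2: m₀ = 20,850 kg, m_f = 20,850 − 13,700 = 7,150 kg; Δv = 301×9.80665×ln(2.916) = 2951.8×1.0702 ≈ 3159 m/s.
Total Δv = 5118 + 3159 = 8277 m/s.

Δv ≈ 8.28 km/s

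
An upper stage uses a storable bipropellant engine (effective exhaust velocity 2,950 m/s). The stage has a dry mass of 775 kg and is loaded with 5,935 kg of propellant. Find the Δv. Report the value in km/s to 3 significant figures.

Δv ≈ 6.37 km/s

m₀ = m_dry + m_prop = 775 + 5,935 = 6,710 kg.
Δv = v_e · ln(m₀/m_f) = 2950.0 × ln(8.658) = 2950.0 × 2.1585 ≈ 6367.5 m/s.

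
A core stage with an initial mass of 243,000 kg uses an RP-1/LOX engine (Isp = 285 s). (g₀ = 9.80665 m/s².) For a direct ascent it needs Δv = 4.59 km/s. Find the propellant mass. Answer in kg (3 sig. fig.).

propellant mass ≈ 196000 kg

v_e = Isp · g₀ = 285 × 9.80665 = 2794.9 m/s.
By the Tsiolkovsky rocket equation, m₀/m_f = exp(Δv / v_e) = exp(4590 / 2794.9) = exp(1.6423) = 5.1669.
m_f = 243,000 / 5.1669 = 47,030.1 kg, so propellant = m₀ − m_f = 243,000 − 47,030.1 = 195,969.9 kg.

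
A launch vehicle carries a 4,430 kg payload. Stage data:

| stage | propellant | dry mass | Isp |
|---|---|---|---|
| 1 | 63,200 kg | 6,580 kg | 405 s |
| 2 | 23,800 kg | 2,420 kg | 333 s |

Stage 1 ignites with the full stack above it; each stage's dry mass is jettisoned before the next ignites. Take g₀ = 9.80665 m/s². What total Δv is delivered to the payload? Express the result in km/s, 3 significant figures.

Δv ≈ 8.83 km/s

Ignition mass of stage 1 = 63,200+6,580 + 23,800+2,420 + 4,430 = 100,430 kg.
Stage 1: m₀ = 100,430 kg, m_f = 100,430 − 63,200 = 37,230 kg; Δv = 405×9.80665×ln(2.698) = 3971.7×0.9923 ≈ 3941 m/s.
Stage 2: m₀ = 30,650 kg, m_f = 30,650 − 23,800 = 6,850 kg; Δv = 333×9.80665×ln(4.474) = 3265.6×1.4984 ≈ 4893 m/s.
Total Δv = 3941 + 4893 = 8834 m/s.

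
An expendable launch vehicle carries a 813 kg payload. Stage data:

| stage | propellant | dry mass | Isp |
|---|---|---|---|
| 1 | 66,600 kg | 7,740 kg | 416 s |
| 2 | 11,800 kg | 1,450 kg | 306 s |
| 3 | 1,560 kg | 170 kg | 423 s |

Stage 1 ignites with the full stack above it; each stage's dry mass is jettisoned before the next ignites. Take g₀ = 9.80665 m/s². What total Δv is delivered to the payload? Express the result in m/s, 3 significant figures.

Ignition mass of stage 1 = 66,600+7,740 + 11,800+1,450 + 1,560+170 + 813 = 90,133 kg.
Stage 1: m₀ = 90,133 kg, m_f = 90,133 − 66,600 = 23,533 kg; Δv = 416×9.80665×ln(3.83) = 4079.6×1.3429 ≈ 5478 m/s.
Stage 2: m₀ = 15,793 kg, m_f = 15,793 − 11,800 = 3,993 kg; Δv = 306×9.80665×ln(3.955) = 3000.8×1.3750 ≈ 4126 m/s.
Stage 3: m₀ = 2,543 kg, m_f = 2,543 − 1,560 = 983 kg; Δv = 423×9.80665×ln(2.587) = 4148.2×0.9505 ≈ 3943 m/s.
Total Δv = 5478 + 4126 + 3943 = 13547 m/s.

Δv ≈ 13500 m/s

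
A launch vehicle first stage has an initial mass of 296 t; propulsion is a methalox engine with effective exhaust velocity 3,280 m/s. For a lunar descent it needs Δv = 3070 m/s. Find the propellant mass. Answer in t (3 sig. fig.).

m₀/m_f = exp(Δv / v_e) = exp(3070 / 3280.0) = exp(0.9360) = 2.5497.
m_f = 296 / 2.5497 = 116.092 t, so propellant = m₀ − m_f = 296 − 116.092 = 179.908 t.

propellant mass ≈ 180 t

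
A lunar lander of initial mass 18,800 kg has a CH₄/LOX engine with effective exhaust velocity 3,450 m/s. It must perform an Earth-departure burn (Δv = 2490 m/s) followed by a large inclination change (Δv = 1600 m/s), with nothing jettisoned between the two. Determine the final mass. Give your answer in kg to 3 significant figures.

final mass ≈ 5750 kg

After the first burn: m = 18800 × exp(−2490/3450.0) = 18800 × 0.48591 = 9,135.11 kg.
After the second burn: m = 9,135.11 × exp(−1600/3450.0) = 9,135.11 × 0.62891 = 5,745.16 kg.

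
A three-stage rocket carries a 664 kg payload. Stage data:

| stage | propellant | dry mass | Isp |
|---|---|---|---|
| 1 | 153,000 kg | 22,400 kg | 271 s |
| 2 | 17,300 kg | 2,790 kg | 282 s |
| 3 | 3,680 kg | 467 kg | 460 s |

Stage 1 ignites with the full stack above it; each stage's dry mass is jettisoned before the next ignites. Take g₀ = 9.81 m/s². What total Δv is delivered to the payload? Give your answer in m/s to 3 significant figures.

Δv ≈ 13700 m/s

Ignition mass of stage 1 = 153,000+22,400 + 17,300+2,790 + 3,680+467 + 664 = 200,301 kg.
Stage 1: m₀ = 200,301 kg, m_f = 200,301 − 153,000 = 47,301 kg; Δv = 271×9.81×ln(4.235) = 2658.5×1.4433 ≈ 3837 m/s.
Stage 2: m₀ = 24,901 kg, m_f = 24,901 − 17,300 = 7,601 kg; Δv = 282×9.81×ln(3.276) = 2766.4×1.1866 ≈ 3283 m/s.
Stage 3: m₀ = 4,811 kg, m_f = 4,811 − 3,680 = 1,131 kg; Δv = 460×9.81×ln(4.254) = 4512.6×1.4478 ≈ 6533 m/s.
Total Δv = 3837 + 3283 + 6533 = 13653 m/s.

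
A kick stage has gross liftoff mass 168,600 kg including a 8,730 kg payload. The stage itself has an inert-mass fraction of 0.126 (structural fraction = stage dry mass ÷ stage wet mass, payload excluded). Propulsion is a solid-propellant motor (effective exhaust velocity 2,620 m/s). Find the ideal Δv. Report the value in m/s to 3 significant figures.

Δv ≈ 4620 m/s

Stage wet mass = m₀ − payload = 168,600 − 8,730 = 159,870 kg.
Stage dry mass = ε × stage wet mass = 0.126 × 159,870 = 20,143.6 kg.
Burnout mass m_f = stage dry + payload = 20,143.6 + 8,730 = 28,873.6 kg.
Δv = v_e · ln(168,600/28,873.6) = 2620.0 × ln(5.839) = 2620.0 × 1.7646 ≈ 4623 m/s.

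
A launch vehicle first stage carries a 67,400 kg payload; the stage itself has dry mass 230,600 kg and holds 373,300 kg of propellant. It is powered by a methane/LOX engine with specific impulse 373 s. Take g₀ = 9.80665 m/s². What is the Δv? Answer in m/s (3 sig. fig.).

v_e = Isp · g₀ = 373 × 9.80665 = 3657.9 m/s.
m₀ = payload + dry + propellant = 67,400 + 230,600 + 373,300 = 671,300 kg.
m_f = payload + dry = 67,400 + 230,600 = 298,000 kg.
By the Tsiolkovsky rocket equation, Δv = v_e · ln(m₀/m_f) = 3657.9 × ln(2.253) = 3657.9 × 0.8121 ≈ 2970.6 m/s.

Δv ≈ 2970 m/s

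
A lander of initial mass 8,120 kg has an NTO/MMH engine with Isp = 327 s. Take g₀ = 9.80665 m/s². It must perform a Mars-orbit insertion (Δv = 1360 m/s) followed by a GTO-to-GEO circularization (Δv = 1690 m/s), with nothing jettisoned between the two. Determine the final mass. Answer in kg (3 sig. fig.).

v_e = Isp · g₀ = 327 × 9.80665 = 3206.8 m/s.
After the first burn: m = 8120 × exp(−1360/3206.8) = 8120 × 0.65436 = 5,313.4 kg.
After the second burn: m = 5,313.4 × exp(−1690/3206.8) = 5,313.4 × 0.59037 = 3,136.87 kg.

final mass ≈ 3140 kg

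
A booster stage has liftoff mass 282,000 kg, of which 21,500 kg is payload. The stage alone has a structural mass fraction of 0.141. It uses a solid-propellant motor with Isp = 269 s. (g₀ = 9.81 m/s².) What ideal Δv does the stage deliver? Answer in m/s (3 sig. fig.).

Δv ≈ 4160 m/s

Stage wet mass = m₀ − payload = 282,000 − 21,500 = 260,500 kg.
Stage dry mass = ε × stage wet mass = 0.141 × 260,500 = 36,730.5 kg.
Burnout mass m_f = stage dry + payload = 36,730.5 + 21,500 = 58,230.5 kg.
v_e = Isp · g₀ = 269 × 9.81 = 2638.9 m/s.
By the Tsiolkovsky rocket equation, Δv = v_e · ln(282,000/58,230.5) = 2638.9 × ln(4.843) = 2638.9 × 1.5775 ≈ 4163 m/s.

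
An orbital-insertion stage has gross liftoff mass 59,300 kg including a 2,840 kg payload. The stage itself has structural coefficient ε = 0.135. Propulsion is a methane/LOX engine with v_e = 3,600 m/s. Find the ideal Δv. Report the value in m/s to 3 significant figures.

Δv ≈ 6250 m/s

Stage wet mass = m₀ − payload = 59,300 − 2,840 = 56,460 kg.
Stage dry mass = ε × stage wet mass = 0.135 × 56,460 = 7,622.1 kg.
Burnout mass m_f = stage dry + payload = 7,622.1 + 2,840 = 10,462.1 kg.
Rocket equation: Δv = v_e · ln(59,300/10,462.1) = 3600.0 × ln(5.668) = 3600.0 × 1.7349 ≈ 6245 m/s.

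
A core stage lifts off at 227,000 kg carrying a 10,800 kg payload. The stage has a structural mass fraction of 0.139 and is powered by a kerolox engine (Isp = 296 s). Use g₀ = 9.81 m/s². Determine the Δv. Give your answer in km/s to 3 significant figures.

Stage wet mass = m₀ − payload = 227,000 − 10,800 = 216,200 kg.
Stage dry mass = ε × stage wet mass = 0.139 × 216,200 = 30,051.8 kg.
Burnout mass m_f = stage dry + payload = 30,051.8 + 10,800 = 40,851.8 kg.
v_e = Isp · g₀ = 296 × 9.81 = 2903.8 m/s.
Δv = v_e · ln(227,000/40,851.8) = 2903.8 × ln(5.557) = 2903.8 × 1.7150 ≈ 4980 m/s.

Δv ≈ 4.98 km/s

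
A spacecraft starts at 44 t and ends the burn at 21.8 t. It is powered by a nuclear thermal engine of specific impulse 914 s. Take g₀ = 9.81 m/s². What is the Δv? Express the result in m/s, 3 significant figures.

v_e = Isp · g₀ = 914 × 9.81 = 8966.3 m/s.
By the Tsiolkovsky rocket equation, Δv = v_e · ln(m₀/m_f) = 8966.3 × ln(2.018) = 8966.3 × 0.7023 ≈ 6296.9 m/s.

Δv ≈ 6300 m/s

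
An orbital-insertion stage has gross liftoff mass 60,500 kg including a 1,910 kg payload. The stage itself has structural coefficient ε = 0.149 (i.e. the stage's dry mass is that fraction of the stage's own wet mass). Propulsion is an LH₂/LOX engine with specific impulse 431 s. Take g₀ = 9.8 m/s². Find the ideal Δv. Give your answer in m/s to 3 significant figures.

Stage wet mass = m₀ − payload = 60,500 − 1,910 = 58,590 kg.
Stage dry mass = ε × stage wet mass = 0.149 × 58,590 = 8,729.91 kg.
Burnout mass m_f = stage dry + payload = 8,729.91 + 1,910 = 10,639.91 kg.
v_e = Isp · g₀ = 431 × 9.8 = 4223.8 m/s.
From the ideal rocket equation, Δv = v_e · ln(60,500/10,639.91) = 4223.8 × ln(5.686) = 4223.8 × 1.7380 ≈ 7341 m/s.

Δv ≈ 7340 m/s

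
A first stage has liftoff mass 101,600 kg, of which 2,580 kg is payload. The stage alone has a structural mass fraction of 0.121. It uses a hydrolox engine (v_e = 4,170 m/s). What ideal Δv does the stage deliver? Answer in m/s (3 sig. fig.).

Δv ≈ 8100 m/s

Stage wet mass = m₀ − payload = 101,600 − 2,580 = 99,020 kg.
Stage dry mass = ε × stage wet mass = 0.121 × 99,020 = 11,981.4 kg.
Burnout mass m_f = stage dry + payload = 11,981.4 + 2,580 = 14,561.4 kg.
Using Δv = v_e ln(m₀/m_f): Δv = v_e · ln(101,600/14,561.4) = 4170.0 × ln(6.977) = 4170.0 × 1.9427 ≈ 8101 m/s.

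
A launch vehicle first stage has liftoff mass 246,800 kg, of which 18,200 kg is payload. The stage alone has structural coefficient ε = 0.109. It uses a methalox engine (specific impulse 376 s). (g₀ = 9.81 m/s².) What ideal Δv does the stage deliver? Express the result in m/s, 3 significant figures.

Δv ≈ 6440 m/s

Stage wet mass = m₀ − payload = 246,800 − 18,200 = 228,600 kg.
Stage dry mass = ε × stage wet mass = 0.109 × 228,600 = 24,917.4 kg.
Burnout mass m_f = stage dry + payload = 24,917.4 + 18,200 = 43,117.4 kg.
v_e = Isp · g₀ = 376 × 9.81 = 3688.6 m/s.
Δv = v_e · ln(246,800/43,117.4) = 3688.6 × ln(5.724) = 3688.6 × 1.7447 ≈ 6435 m/s.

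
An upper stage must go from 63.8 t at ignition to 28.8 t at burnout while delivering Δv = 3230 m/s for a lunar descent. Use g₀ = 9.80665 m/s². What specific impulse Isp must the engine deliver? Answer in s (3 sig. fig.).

ln(m₀/m_f) = ln(63800/28800) = ln(2.215) = 0.7954.
v_e = Δv / ln(m₀/m_f) = 3230 / 0.7954 = 4061.0 m/s.
Isp = v_e / g₀ = 4061.0 / 9.80665 = 414.1 s.

Isp ≈ 414 s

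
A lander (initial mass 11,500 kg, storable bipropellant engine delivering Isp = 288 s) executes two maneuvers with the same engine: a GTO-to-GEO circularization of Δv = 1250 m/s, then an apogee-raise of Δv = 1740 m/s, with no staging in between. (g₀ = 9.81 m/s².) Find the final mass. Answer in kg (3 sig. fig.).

v_e = Isp · g₀ = 288 × 9.81 = 2825.3 m/s.
After the first burn: m = 11500 × exp(−1250/2825.3) = 11500 × 0.64247 = 7,388.41 kg.
After the second burn: m = 7,388.41 × exp(−1740/2825.3) = 7,388.41 × 0.54017 = 3,991 kg.

final mass ≈ 3990 kg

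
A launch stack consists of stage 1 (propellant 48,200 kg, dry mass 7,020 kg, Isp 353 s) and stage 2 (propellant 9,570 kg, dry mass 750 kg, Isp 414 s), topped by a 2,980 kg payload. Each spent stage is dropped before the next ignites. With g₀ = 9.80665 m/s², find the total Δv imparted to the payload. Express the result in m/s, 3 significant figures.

Ignition mass of stage 1 = 48,200+7,020 + 9,570+750 + 2,980 = 68,520 kg.
Stage 1: m₀ = 68,520 kg, m_f = 68,520 − 48,200 = 20,320 kg; Δv = 353×9.80665×ln(3.372) = 3461.7×1.2155 ≈ 4208 m/s.
Stage 2: m₀ = 13,300 kg, m_f = 13,300 − 9,570 = 3,730 kg; Δv = 414×9.80665×ln(3.566) = 4060.0×1.2714 ≈ 5162 m/s.
Total Δv = 4208 + 5162 = 9370 m/s.

Δv ≈ 9370 m/s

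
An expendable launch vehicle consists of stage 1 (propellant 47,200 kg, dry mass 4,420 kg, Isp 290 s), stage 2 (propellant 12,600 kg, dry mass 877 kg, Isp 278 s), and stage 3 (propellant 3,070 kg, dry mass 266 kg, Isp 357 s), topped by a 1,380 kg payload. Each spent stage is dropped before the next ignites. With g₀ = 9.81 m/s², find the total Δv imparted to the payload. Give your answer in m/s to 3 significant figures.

Δv ≈ 10100 m/s

Ignition mass of stage 1 = 47,200+4,420 + 12,600+877 + 3,070+266 + 1,380 = 69,813 kg.
Stage 1: m₀ = 69,813 kg, m_f = 69,813 − 47,200 = 22,613 kg; Δv = 290×9.81×ln(3.087) = 2844.9×1.1273 ≈ 3207 m/s.
Stage 2: m₀ = 18,193 kg, m_f = 18,193 − 12,600 = 5,593 kg; Δv = 278×9.81×ln(3.253) = 2727.2×1.1795 ≈ 3217 m/s.
Stage 3: m₀ = 4,716 kg, m_f = 4,716 − 3,070 = 1,646 kg; Δv = 357×9.81×ln(2.865) = 3502.2×1.0526 ≈ 3686 m/s.
Total Δv = 3207 + 3217 + 3686 = 10110 m/s.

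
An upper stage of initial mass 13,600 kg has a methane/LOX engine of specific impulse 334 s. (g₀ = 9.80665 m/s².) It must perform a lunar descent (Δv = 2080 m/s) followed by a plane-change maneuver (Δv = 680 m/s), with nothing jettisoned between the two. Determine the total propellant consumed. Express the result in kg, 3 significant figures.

total propellant consumed ≈ 7740 kg

v_e = Isp · g₀ = 334 × 9.80665 = 3275.4 m/s.
After the first burn: m = 13600 × exp(−2080/3275.4) = 13600 × 0.52992 = 7,206.91 kg.
After the second burn: m = 7,206.91 × exp(−680/3275.4) = 7,206.91 × 0.81253 = 5,855.83 kg.
Total propellant = m₀ − m_final = 13600 − 5,855.83 = 7,744.17 kg.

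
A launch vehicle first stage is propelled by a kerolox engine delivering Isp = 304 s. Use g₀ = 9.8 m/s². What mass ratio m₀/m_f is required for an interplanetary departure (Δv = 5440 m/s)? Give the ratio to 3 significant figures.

mass ratio ≈ 6.21

v_e = Isp · g₀ = 304 × 9.8 = 2979.2 m/s.
Using Δv = v_e ln(m₀/m_f): m₀/m_f = exp(Δv / v_e) = exp(5440 / 2979.2) = exp(1.8260) = 6.2090.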